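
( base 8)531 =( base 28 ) C9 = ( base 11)294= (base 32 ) AP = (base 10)345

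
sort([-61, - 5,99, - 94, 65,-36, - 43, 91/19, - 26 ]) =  [ - 94 , - 61, - 43, - 36, - 26,-5, 91/19,65,  99]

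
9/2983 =9/2983 = 0.00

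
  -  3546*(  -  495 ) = 1755270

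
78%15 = 3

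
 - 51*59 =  - 3009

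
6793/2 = 6793/2 =3396.50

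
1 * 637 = 637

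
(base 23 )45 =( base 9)117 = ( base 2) 1100001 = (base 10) 97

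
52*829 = 43108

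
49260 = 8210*6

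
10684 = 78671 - 67987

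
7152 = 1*7152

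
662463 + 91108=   753571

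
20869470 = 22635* 922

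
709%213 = 70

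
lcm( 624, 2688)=34944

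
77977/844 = 92 + 329/844 = 92.39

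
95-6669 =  - 6574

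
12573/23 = 546 + 15/23 = 546.65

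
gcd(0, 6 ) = 6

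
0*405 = 0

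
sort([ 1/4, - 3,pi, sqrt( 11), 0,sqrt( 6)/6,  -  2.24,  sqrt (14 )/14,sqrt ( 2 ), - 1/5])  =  [  -  3, -2.24, - 1/5, 0,1/4,  sqrt(14 )/14,sqrt( 6)/6,sqrt(2 ),pi, sqrt( 11 )] 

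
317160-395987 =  - 78827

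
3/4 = 3/4 = 0.75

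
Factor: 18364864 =2^6 * 7^1*40993^1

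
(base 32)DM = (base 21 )KI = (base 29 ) F3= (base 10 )438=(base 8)666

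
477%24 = 21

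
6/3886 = 3/1943 = 0.00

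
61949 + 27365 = 89314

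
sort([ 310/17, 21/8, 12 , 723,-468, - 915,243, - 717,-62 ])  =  [ - 915,-717, - 468, - 62,21/8, 12, 310/17,243 , 723]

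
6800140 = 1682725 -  - 5117415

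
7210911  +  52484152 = 59695063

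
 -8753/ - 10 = 8753/10 =875.30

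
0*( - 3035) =0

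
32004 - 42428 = - 10424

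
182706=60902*3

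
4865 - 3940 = 925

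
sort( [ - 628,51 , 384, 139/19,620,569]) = [ - 628,139/19,51, 384, 569, 620 ] 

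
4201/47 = 89 + 18/47 = 89.38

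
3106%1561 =1545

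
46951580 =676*69455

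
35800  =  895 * 40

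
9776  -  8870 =906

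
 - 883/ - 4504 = 883/4504 =0.20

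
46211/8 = 5776 + 3/8 = 5776.38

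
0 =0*421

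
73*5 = 365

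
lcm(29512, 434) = 29512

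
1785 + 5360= 7145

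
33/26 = 33/26 = 1.27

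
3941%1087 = 680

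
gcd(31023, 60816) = 3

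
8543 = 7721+822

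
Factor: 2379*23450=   2^1*3^1 *5^2*7^1*13^1 * 61^1*67^1  =  55787550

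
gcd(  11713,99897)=1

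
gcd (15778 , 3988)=2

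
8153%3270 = 1613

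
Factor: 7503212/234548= 191^( - 1)*307^( - 1)* 1875803^1 = 1875803/58637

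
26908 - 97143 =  - 70235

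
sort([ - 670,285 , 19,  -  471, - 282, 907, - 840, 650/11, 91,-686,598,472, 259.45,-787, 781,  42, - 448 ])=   [  -  840, - 787,- 686, - 670, - 471, - 448, - 282, 19, 42, 650/11,91  ,  259.45,  285,  472, 598, 781, 907 ] 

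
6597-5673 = 924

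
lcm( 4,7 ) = 28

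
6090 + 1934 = 8024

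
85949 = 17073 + 68876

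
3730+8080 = 11810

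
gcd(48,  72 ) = 24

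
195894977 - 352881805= - 156986828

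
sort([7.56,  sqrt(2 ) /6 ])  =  [sqrt (2)/6,7.56 ]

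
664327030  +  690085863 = 1354412893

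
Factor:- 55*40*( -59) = 129800 = 2^3 * 5^2*  11^1*59^1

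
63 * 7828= 493164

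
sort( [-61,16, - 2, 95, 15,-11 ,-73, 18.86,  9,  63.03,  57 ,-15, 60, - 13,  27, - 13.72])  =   [  -  73,-61, - 15, - 13.72, - 13,-11, -2,9, 15,  16, 18.86, 27,57,60,  63.03,95]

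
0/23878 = 0 = 0.00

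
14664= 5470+9194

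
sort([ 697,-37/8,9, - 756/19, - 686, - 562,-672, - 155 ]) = [ - 686,-672,-562, - 155,  -  756/19, - 37/8,  9,697 ] 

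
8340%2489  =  873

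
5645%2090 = 1465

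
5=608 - 603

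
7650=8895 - 1245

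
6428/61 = 105 + 23/61 = 105.38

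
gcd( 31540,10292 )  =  332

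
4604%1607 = 1390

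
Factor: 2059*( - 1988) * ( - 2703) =2^2*3^1*7^1*17^1*29^1*53^1*71^2 = 11064168276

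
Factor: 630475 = 5^2*25219^1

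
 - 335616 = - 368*912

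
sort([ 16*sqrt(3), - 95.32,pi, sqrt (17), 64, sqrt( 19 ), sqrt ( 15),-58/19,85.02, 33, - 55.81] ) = [ - 95.32, - 55.81, - 58/19, pi, sqrt( 15 ), sqrt(17), sqrt ( 19 ),16*sqrt(3 ), 33, 64,85.02] 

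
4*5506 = 22024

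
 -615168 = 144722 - 759890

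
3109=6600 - 3491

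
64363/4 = 64363/4 = 16090.75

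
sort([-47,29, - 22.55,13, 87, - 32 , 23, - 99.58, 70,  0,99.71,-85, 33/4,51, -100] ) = [ - 100 ,  -  99.58, - 85, - 47, - 32,-22.55,  0,33/4,13,23 , 29,51, 70,87, 99.71]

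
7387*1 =7387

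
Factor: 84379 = 19^1*4441^1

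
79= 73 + 6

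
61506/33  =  1863 + 9/11  =  1863.82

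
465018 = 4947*94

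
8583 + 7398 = 15981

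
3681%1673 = 335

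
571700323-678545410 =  - 106845087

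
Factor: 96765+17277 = 114042 = 2^1*3^1*83^1*229^1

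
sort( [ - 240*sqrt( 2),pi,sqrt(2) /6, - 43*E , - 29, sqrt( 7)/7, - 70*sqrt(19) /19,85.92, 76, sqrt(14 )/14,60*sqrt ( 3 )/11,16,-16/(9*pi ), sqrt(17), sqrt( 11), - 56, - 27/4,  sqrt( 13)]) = [ - 240 * sqrt(2 ),-43*E,  -  56, - 29, - 70*sqrt(19 )/19, - 27/4 , - 16/( 9 * pi), sqrt( 2 )/6, sqrt(14 )/14,sqrt(7) /7,pi,sqrt(11 ), sqrt( 13) , sqrt( 17) , 60*sqrt( 3 )/11,16,76, 85.92 ] 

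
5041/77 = 5041/77 =65.47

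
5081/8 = 5081/8 = 635.12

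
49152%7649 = 3258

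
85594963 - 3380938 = 82214025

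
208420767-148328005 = 60092762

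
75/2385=5/159 = 0.03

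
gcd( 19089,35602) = 7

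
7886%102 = 32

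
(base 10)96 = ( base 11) 88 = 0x60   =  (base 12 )80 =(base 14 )6C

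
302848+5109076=5411924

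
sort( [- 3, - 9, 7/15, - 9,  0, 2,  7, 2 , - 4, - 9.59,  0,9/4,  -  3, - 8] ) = [ - 9.59, - 9, - 9, - 8, - 4, - 3,-3, 0,0,7/15,2,2,9/4, 7] 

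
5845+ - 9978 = -4133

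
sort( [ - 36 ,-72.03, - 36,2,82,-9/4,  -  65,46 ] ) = [-72.03,-65, - 36,  -  36 , - 9/4,2,46, 82]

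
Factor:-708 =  - 2^2*3^1*59^1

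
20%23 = 20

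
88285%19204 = 11469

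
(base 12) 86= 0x66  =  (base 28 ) 3I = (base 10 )102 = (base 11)93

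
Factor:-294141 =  - 3^1*98047^1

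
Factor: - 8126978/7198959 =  - 2^1*3^ ( - 1)*131^1 * 31019^1 * 2399653^( - 1)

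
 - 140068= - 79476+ - 60592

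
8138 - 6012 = 2126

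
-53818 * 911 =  - 49028198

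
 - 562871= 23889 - 586760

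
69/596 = 69/596 = 0.12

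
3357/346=9 + 243/346= 9.70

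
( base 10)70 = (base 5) 240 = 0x46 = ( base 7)130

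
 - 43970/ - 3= 14656 + 2/3 = 14656.67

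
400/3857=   400/3857 = 0.10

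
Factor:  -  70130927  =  - 109^1*643403^1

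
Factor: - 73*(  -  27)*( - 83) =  - 3^3*73^1 * 83^1 = - 163593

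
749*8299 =6215951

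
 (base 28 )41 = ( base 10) 113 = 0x71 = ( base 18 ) 65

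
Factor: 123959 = 11^1*59^1* 191^1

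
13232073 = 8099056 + 5133017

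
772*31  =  23932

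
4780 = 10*478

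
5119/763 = 6 + 541/763 = 6.71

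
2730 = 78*35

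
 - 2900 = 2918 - 5818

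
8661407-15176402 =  -6514995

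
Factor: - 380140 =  - 2^2 * 5^1 * 83^1 * 229^1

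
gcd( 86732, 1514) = 2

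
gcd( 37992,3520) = 8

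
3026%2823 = 203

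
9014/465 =19  +  179/465 = 19.38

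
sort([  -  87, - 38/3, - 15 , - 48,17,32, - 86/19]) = [- 87, - 48, -15 , - 38/3, - 86/19,17,32]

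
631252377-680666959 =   -  49414582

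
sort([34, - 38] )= [ - 38, 34]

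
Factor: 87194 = 2^1*43597^1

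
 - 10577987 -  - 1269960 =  - 9308027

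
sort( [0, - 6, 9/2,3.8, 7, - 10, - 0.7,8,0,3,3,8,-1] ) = [ - 10,-6, - 1, - 0.7,0,0,3,3, 3.8,9/2,7,8,8 ] 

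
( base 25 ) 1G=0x29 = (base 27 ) 1e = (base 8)51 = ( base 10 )41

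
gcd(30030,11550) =2310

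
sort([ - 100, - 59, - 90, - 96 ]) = [ - 100, - 96, - 90, - 59] 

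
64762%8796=3190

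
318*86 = 27348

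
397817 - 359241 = 38576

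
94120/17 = 94120/17 = 5536.47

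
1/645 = 1/645  =  0.00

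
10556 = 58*182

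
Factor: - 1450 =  - 2^1 * 5^2*29^1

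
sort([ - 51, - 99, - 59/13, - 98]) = [ - 99, - 98, - 51, - 59/13]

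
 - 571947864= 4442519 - 576390383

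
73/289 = 73/289=0.25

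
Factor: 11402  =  2^1 * 5701^1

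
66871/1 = 66871 = 66871.00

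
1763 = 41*43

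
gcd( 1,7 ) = 1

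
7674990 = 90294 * 85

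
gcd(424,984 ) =8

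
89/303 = 89/303=0.29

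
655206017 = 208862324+446343693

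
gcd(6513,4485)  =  39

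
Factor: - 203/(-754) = 2^(-1) * 7^1*13^ ( - 1) = 7/26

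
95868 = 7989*12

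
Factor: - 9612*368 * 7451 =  - 26355796416 = - 2^6*3^3*23^1*89^1 * 7451^1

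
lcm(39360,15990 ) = 511680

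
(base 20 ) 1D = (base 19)1E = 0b100001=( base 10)33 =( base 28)15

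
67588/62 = 1090 + 4/31   =  1090.13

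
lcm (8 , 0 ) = 0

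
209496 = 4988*42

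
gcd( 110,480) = 10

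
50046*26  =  1301196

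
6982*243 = 1696626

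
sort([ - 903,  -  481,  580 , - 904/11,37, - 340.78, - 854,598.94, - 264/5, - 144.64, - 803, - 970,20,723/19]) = [ - 970,-903 , - 854,-803, - 481, - 340.78, -144.64, - 904/11, - 264/5,20,37,723/19,580, 598.94 ]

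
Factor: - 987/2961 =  - 1/3  =  - 3^(-1 )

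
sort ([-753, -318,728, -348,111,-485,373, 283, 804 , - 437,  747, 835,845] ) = [-753,-485, - 437,- 348, - 318 , 111,283, 373 , 728,747,804 , 835,845]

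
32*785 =25120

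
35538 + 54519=90057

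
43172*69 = 2978868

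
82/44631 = 82/44631=0.00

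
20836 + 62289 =83125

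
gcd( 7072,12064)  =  416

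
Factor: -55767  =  -3^1 *29^1*641^1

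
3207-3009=198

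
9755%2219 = 879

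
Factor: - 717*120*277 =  - 23833080 = -2^3*3^2*5^1 *239^1*277^1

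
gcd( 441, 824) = 1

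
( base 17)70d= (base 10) 2036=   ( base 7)5636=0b11111110100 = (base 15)90B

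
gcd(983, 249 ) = 1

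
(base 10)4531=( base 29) 5B7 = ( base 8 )10663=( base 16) 11b3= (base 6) 32551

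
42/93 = 14/31 =0.45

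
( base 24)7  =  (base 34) 7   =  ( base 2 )111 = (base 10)7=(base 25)7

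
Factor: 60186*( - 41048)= - 2470514928 = - 2^4 * 3^1 * 7^2*733^1*1433^1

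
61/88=61/88 =0.69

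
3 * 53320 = 159960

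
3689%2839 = 850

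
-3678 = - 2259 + - 1419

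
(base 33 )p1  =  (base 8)1472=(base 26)15K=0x33a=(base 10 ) 826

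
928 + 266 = 1194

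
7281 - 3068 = 4213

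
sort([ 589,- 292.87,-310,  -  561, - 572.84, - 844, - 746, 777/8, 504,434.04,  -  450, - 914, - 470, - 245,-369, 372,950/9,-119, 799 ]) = [-914, - 844,-746, - 572.84, - 561, - 470, - 450, - 369,  -  310, - 292.87, -245,-119, 777/8,950/9, 372, 434.04,504,589, 799]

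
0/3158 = 0  =  0.00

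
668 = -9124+9792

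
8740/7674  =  1 + 533/3837=1.14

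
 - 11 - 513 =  - 524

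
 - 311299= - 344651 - -33352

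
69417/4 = 69417/4 = 17354.25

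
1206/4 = 301 + 1/2  =  301.50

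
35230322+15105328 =50335650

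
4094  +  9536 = 13630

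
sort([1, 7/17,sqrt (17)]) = [7/17, 1, sqrt(17 ) ]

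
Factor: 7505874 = 2^1* 3^2*17^1 * 19^1*1291^1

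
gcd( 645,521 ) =1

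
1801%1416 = 385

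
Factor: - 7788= - 2^2*3^1  *  11^1  *59^1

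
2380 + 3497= 5877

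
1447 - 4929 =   -  3482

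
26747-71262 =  - 44515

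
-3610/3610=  - 1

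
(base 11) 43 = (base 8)57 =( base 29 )1i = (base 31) 1g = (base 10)47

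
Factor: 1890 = 2^1 * 3^3*5^1 * 7^1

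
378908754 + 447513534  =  826422288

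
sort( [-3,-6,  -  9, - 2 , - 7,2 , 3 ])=[ - 9, - 7,-6  , - 3, - 2,2,  3 ]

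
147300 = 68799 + 78501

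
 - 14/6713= - 1  +  957/959 = -0.00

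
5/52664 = 5/52664 =0.00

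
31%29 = 2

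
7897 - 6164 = 1733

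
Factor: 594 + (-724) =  - 130 = -2^1*5^1*13^1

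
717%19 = 14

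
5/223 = 5/223  =  0.02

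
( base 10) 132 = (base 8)204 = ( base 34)3u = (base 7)246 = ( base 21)66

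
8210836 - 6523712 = 1687124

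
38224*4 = 152896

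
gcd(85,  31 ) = 1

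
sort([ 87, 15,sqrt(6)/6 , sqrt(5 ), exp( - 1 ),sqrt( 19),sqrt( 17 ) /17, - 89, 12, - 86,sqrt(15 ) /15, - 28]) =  [ - 89, - 86, - 28,sqrt ( 17 ) /17,sqrt(15 )/15, exp( - 1),sqrt( 6) /6,  sqrt ( 5),sqrt(19 ),12,15,87] 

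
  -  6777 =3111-9888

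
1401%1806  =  1401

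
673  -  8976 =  -8303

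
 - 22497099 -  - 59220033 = 36722934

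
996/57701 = 996/57701 = 0.02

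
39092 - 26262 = 12830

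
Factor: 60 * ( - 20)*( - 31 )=2^4*3^1 * 5^2 * 31^1 = 37200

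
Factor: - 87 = -3^1*29^1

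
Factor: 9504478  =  2^1 * 193^1*24623^1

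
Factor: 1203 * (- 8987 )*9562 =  -2^1*3^1*7^1*11^1*19^1 * 43^1 *401^1 * 683^1 = -103378233882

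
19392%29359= 19392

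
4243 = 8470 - 4227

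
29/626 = 29/626 = 0.05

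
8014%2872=2270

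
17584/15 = 1172 + 4/15 = 1172.27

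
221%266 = 221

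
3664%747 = 676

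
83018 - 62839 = 20179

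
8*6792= 54336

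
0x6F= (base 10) 111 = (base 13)87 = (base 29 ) 3O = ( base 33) 3C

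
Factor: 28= 2^2*7^1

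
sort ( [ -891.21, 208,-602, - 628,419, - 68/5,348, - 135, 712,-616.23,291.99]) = [ - 891.21,-628,-616.23, - 602,-135, - 68/5,208, 291.99,348, 419,712 ]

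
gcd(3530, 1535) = 5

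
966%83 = 53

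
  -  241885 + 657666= 415781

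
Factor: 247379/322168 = 2^( - 3) * 7^(-1)*43^1 = 43/56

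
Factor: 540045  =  3^2*5^1*11^1*1091^1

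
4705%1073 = 413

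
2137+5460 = 7597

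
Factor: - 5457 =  - 3^1* 17^1*  107^1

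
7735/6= 1289+1/6  =  1289.17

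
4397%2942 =1455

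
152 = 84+68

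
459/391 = 27/23 = 1.17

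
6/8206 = 3/4103 = 0.00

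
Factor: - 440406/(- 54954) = 569/71 = 71^( - 1)*569^1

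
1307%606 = 95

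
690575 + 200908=891483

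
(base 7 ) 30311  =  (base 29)8LL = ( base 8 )16276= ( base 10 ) 7358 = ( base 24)cie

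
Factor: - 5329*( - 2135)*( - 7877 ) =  - 89619897955 = - 5^1 * 7^1*61^1*73^2*7877^1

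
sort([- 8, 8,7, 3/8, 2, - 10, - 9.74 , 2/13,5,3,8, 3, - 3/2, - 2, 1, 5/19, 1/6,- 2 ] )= [ - 10,- 9.74,  -  8,- 2, - 2, - 3/2, 2/13, 1/6,  5/19, 3/8, 1, 2, 3,  3,  5,7,8,8 ] 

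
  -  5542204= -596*9299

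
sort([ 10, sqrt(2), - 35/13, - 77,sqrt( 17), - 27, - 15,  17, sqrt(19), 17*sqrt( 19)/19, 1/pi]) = [-77,- 27, - 15, - 35/13,1/pi, sqrt(2),17*sqrt( 19)/19, sqrt(17),sqrt(19) , 10, 17 ]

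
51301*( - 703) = -36064603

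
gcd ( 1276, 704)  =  44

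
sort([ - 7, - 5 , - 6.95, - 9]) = [ - 9, - 7, - 6.95,-5 ] 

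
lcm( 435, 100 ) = 8700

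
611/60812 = 611/60812  =  0.01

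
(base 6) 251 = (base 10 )103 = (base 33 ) 34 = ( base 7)205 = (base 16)67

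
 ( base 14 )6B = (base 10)95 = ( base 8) 137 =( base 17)5a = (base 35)2P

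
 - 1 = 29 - 30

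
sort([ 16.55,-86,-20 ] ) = [ - 86,-20, 16.55 ] 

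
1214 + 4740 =5954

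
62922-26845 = 36077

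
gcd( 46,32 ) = 2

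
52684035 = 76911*685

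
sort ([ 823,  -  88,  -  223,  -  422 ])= [-422,-223,-88,823] 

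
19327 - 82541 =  - 63214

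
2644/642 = 1322/321 = 4.12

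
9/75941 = 9/75941 = 0.00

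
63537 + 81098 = 144635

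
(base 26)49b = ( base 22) 621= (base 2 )101110000101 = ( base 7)11412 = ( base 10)2949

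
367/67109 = 367/67109 = 0.01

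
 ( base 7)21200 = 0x147b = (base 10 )5243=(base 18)g35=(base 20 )D23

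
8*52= 416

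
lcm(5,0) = 0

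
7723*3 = 23169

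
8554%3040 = 2474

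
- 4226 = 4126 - 8352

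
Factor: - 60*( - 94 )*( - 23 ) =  - 129720 = -  2^3*3^1*5^1*23^1*47^1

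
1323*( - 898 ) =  - 1188054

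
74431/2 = 74431/2 = 37215.50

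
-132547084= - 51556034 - 80991050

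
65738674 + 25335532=91074206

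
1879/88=1879/88 = 21.35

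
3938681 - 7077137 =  - 3138456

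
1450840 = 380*3818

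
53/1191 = 53/1191 = 0.04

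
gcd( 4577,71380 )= 1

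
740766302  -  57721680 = 683044622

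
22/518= 11/259= 0.04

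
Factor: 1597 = 1597^1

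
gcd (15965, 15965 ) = 15965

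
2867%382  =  193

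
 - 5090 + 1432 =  - 3658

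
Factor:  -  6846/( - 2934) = 3^ ( - 1) *7^1 = 7/3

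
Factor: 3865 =5^1*773^1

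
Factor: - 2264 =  - 2^3*283^1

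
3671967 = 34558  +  3637409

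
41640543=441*94423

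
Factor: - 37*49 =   -  7^2* 37^1 = - 1813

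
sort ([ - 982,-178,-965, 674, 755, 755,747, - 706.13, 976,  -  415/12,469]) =[ -982, -965,-706.13,-178 , - 415/12,469,674, 747, 755,755,976]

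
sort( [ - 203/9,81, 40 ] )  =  [ - 203/9 , 40, 81 ]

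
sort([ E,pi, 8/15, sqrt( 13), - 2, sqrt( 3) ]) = [ - 2, 8/15, sqrt( 3), E,pi, sqrt(13) ]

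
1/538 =1/538 =0.00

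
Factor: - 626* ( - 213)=2^1*3^1 * 71^1*313^1= 133338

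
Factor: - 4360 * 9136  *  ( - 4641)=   184864767360 = 2^7 * 3^1*5^1*7^1*13^1 * 17^1*109^1 * 571^1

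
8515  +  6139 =14654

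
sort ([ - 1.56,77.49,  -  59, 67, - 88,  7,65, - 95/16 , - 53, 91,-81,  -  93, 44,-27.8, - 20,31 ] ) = [ - 93 , - 88, - 81, - 59, - 53, - 27.8,  -  20,-95/16, - 1.56 , 7,31,44, 65,67, 77.49,91 ] 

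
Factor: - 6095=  - 5^1*23^1*53^1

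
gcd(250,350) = 50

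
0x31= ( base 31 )1I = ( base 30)1J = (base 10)49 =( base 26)1n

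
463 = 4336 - 3873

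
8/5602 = 4/2801 = 0.00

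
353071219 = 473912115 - 120840896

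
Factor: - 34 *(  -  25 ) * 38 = 2^2*5^2*17^1*19^1 = 32300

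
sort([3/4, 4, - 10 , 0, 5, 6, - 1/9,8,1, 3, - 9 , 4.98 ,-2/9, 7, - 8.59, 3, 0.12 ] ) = [ - 10, - 9, - 8.59, - 2/9 ,  -  1/9,0, 0.12,  3/4, 1, 3, 3, 4 , 4.98,5,  6, 7,8]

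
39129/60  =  13043/20 = 652.15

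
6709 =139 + 6570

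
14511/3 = 4837= 4837.00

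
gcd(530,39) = 1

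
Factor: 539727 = 3^1*179909^1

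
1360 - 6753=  - 5393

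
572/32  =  17 + 7/8 = 17.88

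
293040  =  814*360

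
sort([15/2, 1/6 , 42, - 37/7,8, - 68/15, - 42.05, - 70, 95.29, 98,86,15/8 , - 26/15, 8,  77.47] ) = [  -  70, - 42.05 , - 37/7, - 68/15, - 26/15,1/6,15/8, 15/2, 8,8, 42 , 77.47, 86, 95.29,98 ] 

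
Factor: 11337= 3^1*3779^1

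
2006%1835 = 171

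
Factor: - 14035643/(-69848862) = 2^( - 1)*3^( - 1 ) * 47^( - 1)*157^1*89399^1*247691^( - 1)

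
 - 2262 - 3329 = - 5591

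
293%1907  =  293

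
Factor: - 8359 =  - 13^1*643^1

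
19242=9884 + 9358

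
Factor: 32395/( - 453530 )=-1/14 = - 2^( - 1) * 7^( - 1) 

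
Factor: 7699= 7699^1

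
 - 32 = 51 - 83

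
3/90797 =3/90797 = 0.00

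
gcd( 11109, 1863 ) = 69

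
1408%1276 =132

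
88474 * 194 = 17163956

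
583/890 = 583/890 = 0.66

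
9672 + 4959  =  14631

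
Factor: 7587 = 3^3*281^1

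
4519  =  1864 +2655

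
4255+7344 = 11599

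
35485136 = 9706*3656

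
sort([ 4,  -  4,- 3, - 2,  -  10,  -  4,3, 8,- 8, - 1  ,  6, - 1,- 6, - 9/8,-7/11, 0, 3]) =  [  -  10,-8, - 6 , - 4, - 4 , - 3,  -  2, - 9/8,- 1,  -  1  ,-7/11, 0, 3, 3, 4 , 6, 8] 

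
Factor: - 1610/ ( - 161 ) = 2^1*5^1 =10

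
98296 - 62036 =36260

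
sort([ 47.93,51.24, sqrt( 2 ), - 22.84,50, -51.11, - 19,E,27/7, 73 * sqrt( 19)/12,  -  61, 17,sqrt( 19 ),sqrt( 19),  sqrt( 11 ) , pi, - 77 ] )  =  [ -77, - 61,  -  51.11, - 22.84, - 19,sqrt(2),E, pi, sqrt(11 ),27/7, sqrt( 19),sqrt(19),17  ,  73*sqrt(19 ) /12, 47.93, 50, 51.24]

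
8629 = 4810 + 3819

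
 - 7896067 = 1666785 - 9562852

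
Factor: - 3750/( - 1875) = 2^1 = 2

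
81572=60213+21359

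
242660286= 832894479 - 590234193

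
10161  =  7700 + 2461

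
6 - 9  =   - 3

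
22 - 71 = - 49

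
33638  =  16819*2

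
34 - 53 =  - 19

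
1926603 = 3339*577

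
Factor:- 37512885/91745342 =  - 2^( - 1)* 3^1*5^1 *13^( - 1)*23^1*61^( - 1)*227^1*479^1*57847^( - 1 )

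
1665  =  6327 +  - 4662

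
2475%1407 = 1068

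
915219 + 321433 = 1236652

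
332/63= 5 + 17/63 = 5.27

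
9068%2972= 152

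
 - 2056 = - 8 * 257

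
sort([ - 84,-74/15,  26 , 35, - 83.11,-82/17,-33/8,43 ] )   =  [ - 84, - 83.11,-74/15, - 82/17,- 33/8,26, 35,43] 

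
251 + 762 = 1013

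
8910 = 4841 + 4069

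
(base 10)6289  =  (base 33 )5PJ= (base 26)97n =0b1100010010001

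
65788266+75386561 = 141174827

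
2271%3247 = 2271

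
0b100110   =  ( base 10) 38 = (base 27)1b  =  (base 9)42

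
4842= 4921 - 79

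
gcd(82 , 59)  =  1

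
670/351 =670/351 =1.91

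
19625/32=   613 + 9/32 = 613.28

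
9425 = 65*145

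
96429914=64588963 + 31840951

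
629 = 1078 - 449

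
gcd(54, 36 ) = 18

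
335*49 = 16415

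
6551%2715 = 1121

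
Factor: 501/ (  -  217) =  - 3^1*7^(- 1 )*31^( - 1)*167^1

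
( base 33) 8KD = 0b10010010101001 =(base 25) f0a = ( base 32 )959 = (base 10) 9385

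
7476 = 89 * 84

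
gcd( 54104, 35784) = 8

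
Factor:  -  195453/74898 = - 381/146 = - 2^( - 1)*3^1* 73^(  -  1) * 127^1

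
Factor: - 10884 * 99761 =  - 2^2* 3^1 * 907^1*99761^1 = - 1085798724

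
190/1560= 19/156= 0.12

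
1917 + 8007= 9924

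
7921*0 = 0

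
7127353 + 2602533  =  9729886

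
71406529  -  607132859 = -535726330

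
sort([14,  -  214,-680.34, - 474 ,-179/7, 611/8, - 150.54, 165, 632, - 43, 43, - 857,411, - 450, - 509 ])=[-857, - 680.34, - 509,  -  474, - 450, - 214 , - 150.54, - 43, - 179/7,14,  43,611/8,165,411, 632 ] 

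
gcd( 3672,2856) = 408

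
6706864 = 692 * 9692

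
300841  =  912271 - 611430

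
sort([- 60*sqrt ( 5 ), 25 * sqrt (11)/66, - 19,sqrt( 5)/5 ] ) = [  -  60*sqrt(5), - 19,sqrt( 5 )/5,25*sqrt( 11 ) /66 ] 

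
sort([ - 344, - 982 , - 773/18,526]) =[  -  982, - 344, - 773/18,526 ]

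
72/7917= 24/2639 = 0.01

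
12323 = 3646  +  8677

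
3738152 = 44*84958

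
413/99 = 4  +  17/99 =4.17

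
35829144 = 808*44343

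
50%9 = 5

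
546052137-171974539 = 374077598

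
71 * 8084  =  573964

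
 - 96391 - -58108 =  - 38283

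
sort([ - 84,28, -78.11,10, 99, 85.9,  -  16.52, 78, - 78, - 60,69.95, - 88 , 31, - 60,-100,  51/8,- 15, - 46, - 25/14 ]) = [ - 100, - 88, - 84, - 78.11, - 78, - 60, - 60, - 46, - 16.52, - 15, - 25/14,51/8, 10,28,31,69.95,78,85.9,99 ] 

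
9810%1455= 1080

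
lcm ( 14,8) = 56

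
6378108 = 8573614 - 2195506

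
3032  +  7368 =10400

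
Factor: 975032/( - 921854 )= -487516/460927 = - 2^2*113^( - 1)*307^1*397^1*4079^( - 1) 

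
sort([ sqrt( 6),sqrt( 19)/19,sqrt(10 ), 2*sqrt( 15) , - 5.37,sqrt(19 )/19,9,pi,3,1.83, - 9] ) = [ -9,-5.37, sqrt( 19)/19,sqrt( 19)/19,  1.83,sqrt( 6), 3, pi,  sqrt( 10 ),2*sqrt( 15), 9 ]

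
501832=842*596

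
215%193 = 22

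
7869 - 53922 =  - 46053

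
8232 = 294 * 28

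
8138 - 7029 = 1109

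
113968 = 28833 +85135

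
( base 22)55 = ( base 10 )115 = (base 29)3S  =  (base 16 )73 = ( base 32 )3j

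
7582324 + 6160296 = 13742620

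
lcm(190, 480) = 9120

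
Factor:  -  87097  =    -  251^1*347^1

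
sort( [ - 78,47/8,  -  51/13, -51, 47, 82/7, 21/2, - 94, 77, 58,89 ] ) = [- 94, - 78,-51,-51/13 , 47/8,21/2,  82/7 , 47,58, 77, 89 ]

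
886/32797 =886/32797 = 0.03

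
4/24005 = 4/24005 = 0.00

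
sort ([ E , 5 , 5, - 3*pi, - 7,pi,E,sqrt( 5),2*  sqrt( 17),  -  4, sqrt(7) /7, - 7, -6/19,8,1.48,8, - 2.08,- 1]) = [ - 3*pi,  -  7, - 7, - 4, - 2.08, - 1, - 6/19, sqrt (7 )/7,1.48,  sqrt(5),E , E,pi, 5, 5 , 8,8,2*sqrt(17 ) ]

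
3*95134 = 285402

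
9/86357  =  9/86357 = 0.00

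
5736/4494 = 1 + 207/749 =1.28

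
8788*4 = 35152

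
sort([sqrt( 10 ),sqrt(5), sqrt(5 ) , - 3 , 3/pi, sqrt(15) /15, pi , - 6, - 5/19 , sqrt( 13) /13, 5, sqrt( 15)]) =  [ - 6, - 3, - 5/19,sqrt( 15)/15, sqrt(13 ) /13, 3/pi,sqrt(5),sqrt( 5),pi, sqrt( 10), sqrt( 15), 5]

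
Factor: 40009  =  40009^1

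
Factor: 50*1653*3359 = 277621350 = 2^1 *3^1*5^2*19^1*29^1*3359^1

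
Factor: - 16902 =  - 2^1*3^3*313^1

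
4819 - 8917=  - 4098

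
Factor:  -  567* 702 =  - 2^1 * 3^7 *7^1 * 13^1 = - 398034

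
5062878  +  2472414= 7535292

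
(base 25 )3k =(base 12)7B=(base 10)95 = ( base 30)35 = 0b1011111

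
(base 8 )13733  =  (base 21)DHH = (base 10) 6107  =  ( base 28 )7M3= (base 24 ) AEB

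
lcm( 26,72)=936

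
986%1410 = 986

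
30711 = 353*87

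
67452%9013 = 4361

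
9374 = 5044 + 4330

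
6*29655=177930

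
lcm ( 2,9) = 18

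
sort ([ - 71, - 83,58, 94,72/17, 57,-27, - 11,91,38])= [ - 83, - 71, - 27, - 11, 72/17,38, 57 , 58,91,94 ] 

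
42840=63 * 680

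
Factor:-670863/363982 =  - 2^( - 1)*3^1*127^(- 1) * 1433^(- 1)*223621^1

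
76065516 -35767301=40298215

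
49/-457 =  - 49/457=- 0.11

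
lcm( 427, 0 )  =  0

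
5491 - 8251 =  - 2760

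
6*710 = 4260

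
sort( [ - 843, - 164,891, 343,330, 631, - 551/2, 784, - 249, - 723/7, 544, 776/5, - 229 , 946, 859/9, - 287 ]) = [ - 843, - 287, - 551/2, - 249,-229, - 164, - 723/7,  859/9, 776/5, 330,343,544, 631, 784, 891, 946 ]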